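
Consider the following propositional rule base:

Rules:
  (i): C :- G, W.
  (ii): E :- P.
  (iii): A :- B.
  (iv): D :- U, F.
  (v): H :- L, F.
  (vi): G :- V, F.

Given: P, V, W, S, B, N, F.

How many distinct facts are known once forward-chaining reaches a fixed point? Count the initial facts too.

Round 1 fires (ii), (iii), (vi), giving E, A, G.
Round 2 fires (i), giving C.
Closure: {A, B, C, E, F, G, N, P, S, V, W} — 11 facts.

11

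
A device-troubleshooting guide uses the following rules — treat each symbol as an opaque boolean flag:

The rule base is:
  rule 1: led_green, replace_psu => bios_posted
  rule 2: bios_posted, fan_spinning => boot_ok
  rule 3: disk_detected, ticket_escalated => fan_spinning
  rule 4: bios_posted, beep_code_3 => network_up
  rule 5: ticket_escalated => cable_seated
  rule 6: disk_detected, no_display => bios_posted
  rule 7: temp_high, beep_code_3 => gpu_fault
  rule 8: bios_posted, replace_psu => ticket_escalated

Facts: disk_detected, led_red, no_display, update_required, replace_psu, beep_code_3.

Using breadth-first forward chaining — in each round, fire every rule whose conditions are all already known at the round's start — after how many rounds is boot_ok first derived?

4

[1] rule 6 [disk_detected, no_display => bios_posted]. ⇒ new: bios_posted.
[2] rule 4 [bios_posted, beep_code_3 => network_up]; rule 8 [bios_posted, replace_psu => ticket_escalated]. ⇒ new: network_up, ticket_escalated.
[3] rule 3 [disk_detected, ticket_escalated => fan_spinning]; rule 5 [ticket_escalated => cable_seated]. ⇒ new: fan_spinning, cable_seated.
[4] rule 2 [bios_posted, fan_spinning => boot_ok]. ⇒ new: boot_ok.
boot_ok first appears in round 4.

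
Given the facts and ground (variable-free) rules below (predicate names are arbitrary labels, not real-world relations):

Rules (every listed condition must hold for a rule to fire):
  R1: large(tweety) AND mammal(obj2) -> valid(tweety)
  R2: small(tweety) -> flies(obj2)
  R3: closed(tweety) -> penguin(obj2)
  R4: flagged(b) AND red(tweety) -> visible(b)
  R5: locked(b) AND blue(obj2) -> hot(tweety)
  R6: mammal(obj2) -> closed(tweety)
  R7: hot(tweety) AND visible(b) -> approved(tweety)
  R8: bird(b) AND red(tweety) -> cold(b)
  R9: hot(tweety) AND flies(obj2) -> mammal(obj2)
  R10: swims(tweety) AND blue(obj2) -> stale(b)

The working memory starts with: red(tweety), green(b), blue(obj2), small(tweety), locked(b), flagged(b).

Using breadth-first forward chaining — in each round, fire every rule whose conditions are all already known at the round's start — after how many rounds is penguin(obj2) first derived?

Round 1 fires R2, R4, R5, giving flies(obj2), visible(b), hot(tweety).
Round 2 fires R7, R9, giving approved(tweety), mammal(obj2).
Round 3 fires R6, giving closed(tweety).
Round 4 fires R3, giving penguin(obj2).
penguin(obj2) first appears in round 4.

4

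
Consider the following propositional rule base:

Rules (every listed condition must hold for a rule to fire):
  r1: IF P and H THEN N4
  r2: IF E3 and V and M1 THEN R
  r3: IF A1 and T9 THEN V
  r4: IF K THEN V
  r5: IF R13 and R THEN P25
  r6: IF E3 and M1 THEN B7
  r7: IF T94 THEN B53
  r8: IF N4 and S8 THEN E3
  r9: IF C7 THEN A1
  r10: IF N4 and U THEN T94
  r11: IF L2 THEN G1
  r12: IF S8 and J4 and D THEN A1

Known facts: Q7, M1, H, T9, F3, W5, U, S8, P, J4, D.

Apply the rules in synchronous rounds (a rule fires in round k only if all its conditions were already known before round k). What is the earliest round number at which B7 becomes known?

3

Round 1 fires r1, r12, giving N4, A1.
Round 2 fires r3, r8, r10, giving V, E3, T94.
Round 3 fires r2, r6, r7, giving R, B7, B53.
B7 first appears in round 3.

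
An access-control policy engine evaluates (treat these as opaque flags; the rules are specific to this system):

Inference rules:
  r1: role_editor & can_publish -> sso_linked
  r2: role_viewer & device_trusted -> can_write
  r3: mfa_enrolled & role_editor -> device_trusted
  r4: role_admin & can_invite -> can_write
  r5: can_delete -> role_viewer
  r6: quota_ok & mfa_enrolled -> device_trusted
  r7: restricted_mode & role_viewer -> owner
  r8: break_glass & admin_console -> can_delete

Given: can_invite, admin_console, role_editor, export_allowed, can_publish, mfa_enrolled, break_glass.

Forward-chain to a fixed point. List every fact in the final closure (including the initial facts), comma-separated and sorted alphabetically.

admin_console, break_glass, can_delete, can_invite, can_publish, can_write, device_trusted, export_allowed, mfa_enrolled, role_editor, role_viewer, sso_linked

[1] r1 [role_editor & can_publish -> sso_linked]; r3 [mfa_enrolled & role_editor -> device_trusted]; r8 [break_glass & admin_console -> can_delete]. ⇒ new: sso_linked, device_trusted, can_delete.
[2] r5 [can_delete -> role_viewer]. ⇒ new: role_viewer.
[3] r2 [role_viewer & device_trusted -> can_write]. ⇒ new: can_write.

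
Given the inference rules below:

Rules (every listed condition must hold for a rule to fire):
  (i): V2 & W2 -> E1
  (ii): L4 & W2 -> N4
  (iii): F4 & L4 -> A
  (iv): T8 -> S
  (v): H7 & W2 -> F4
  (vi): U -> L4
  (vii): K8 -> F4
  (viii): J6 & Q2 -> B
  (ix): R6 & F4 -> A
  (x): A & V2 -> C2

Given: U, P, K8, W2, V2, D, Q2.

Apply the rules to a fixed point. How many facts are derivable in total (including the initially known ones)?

Round 1: (i) [V2 & W2 -> E1]; (vi) [U -> L4]; (vii) [K8 -> F4]. Adds E1, L4, F4.
Round 2: (ii) [L4 & W2 -> N4]; (iii) [F4 & L4 -> A]. Adds N4, A.
Round 3: (x) [A & V2 -> C2]. Adds C2.
Closure: {A, C2, D, E1, F4, K8, L4, N4, P, Q2, U, V2, W2} — 13 facts.

13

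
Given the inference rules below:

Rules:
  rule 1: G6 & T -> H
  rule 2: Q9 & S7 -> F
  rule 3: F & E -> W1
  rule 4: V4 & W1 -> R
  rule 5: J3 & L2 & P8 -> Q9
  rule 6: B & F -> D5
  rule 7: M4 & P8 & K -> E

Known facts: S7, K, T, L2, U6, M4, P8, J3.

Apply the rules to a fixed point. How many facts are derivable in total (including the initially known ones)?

Round 1: rule 5 [J3 & L2 & P8 -> Q9]; rule 7 [M4 & P8 & K -> E]. Adds Q9, E.
Round 2: rule 2 [Q9 & S7 -> F]. Adds F.
Round 3: rule 3 [F & E -> W1]. Adds W1.
Closure: {E, F, J3, K, L2, M4, P8, Q9, S7, T, U6, W1} — 12 facts.

12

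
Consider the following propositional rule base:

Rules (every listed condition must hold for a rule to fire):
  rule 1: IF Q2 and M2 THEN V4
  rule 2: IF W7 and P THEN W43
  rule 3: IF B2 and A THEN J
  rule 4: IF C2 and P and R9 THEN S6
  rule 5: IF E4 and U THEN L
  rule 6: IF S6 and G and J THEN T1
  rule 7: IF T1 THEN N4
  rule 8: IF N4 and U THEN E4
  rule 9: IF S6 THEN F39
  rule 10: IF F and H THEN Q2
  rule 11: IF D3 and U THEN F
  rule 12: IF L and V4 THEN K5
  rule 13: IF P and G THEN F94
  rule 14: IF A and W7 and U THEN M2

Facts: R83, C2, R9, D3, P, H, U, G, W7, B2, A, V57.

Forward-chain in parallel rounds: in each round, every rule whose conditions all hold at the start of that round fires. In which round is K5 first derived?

Round 1: rule 2 [IF W7 and P THEN W43]; rule 3 [IF B2 and A THEN J]; rule 4 [IF C2 and P and R9 THEN S6]; rule 11 [IF D3 and U THEN F]; rule 13 [IF P and G THEN F94]; rule 14 [IF A and W7 and U THEN M2]. New: W43, J, S6, F, F94, M2.
Round 2: rule 6 [IF S6 and G and J THEN T1]; rule 9 [IF S6 THEN F39]; rule 10 [IF F and H THEN Q2]. New: T1, F39, Q2.
Round 3: rule 1 [IF Q2 and M2 THEN V4]; rule 7 [IF T1 THEN N4]. New: V4, N4.
Round 4: rule 8 [IF N4 and U THEN E4]. New: E4.
Round 5: rule 5 [IF E4 and U THEN L]. New: L.
Round 6: rule 12 [IF L and V4 THEN K5]. New: K5.
K5 first appears in round 6.

6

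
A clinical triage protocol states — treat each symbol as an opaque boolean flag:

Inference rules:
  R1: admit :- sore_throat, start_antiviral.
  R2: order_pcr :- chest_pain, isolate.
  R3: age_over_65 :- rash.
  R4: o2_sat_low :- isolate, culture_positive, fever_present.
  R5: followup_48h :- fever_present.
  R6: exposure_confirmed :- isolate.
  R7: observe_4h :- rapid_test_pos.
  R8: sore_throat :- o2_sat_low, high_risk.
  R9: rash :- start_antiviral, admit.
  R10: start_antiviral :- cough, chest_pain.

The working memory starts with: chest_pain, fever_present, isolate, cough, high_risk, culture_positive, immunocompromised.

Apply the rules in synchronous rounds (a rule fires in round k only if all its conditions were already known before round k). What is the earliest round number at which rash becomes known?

Round 1 fires R2, R4, R5, R6, R10, giving order_pcr, o2_sat_low, followup_48h, exposure_confirmed, start_antiviral.
Round 2 fires R8, giving sore_throat.
Round 3 fires R1, giving admit.
Round 4 fires R9, giving rash.
rash first appears in round 4.

4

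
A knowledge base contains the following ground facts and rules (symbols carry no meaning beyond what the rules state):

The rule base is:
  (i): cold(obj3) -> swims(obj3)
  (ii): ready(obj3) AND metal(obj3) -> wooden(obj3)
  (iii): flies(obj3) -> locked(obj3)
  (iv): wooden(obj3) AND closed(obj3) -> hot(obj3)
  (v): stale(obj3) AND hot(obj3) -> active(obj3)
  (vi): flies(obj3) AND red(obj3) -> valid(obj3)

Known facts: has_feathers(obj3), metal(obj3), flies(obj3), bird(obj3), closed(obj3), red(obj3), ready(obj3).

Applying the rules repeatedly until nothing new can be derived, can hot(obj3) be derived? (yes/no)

yes

Round 1 — (ii), (iii), (vi), derive wooden(obj3), locked(obj3), valid(obj3).
Round 2 — (iv), derive hot(obj3).
hot(obj3) appears in round 2, so it is derivable.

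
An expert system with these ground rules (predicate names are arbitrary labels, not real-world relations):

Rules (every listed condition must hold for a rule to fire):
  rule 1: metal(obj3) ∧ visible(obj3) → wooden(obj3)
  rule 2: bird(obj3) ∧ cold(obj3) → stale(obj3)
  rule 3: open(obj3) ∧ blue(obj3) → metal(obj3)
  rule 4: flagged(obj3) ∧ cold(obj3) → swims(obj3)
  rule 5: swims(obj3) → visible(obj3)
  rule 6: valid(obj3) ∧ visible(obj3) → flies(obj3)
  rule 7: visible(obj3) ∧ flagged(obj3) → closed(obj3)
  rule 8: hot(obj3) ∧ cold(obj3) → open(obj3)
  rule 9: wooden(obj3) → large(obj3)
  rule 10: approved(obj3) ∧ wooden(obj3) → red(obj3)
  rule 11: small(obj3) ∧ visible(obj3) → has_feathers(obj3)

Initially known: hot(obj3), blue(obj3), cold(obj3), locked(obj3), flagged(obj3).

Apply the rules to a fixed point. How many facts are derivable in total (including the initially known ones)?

[1] rule 4 [flagged(obj3) ∧ cold(obj3) → swims(obj3)]; rule 8 [hot(obj3) ∧ cold(obj3) → open(obj3)]. ⇒ new: swims(obj3), open(obj3).
[2] rule 3 [open(obj3) ∧ blue(obj3) → metal(obj3)]; rule 5 [swims(obj3) → visible(obj3)]. ⇒ new: metal(obj3), visible(obj3).
[3] rule 1 [metal(obj3) ∧ visible(obj3) → wooden(obj3)]; rule 7 [visible(obj3) ∧ flagged(obj3) → closed(obj3)]. ⇒ new: wooden(obj3), closed(obj3).
[4] rule 9 [wooden(obj3) → large(obj3)]. ⇒ new: large(obj3).
Closure: {blue(obj3), closed(obj3), cold(obj3), flagged(obj3), hot(obj3), large(obj3), locked(obj3), metal(obj3), open(obj3), swims(obj3), visible(obj3), wooden(obj3)} — 12 facts.

12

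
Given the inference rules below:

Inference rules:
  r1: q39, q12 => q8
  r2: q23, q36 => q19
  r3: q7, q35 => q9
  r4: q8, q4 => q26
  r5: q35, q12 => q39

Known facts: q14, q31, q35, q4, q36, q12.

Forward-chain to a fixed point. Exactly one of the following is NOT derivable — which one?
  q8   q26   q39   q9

q9

Round 1 fires r5, giving q39.
Round 2 fires r1, giving q8.
Round 3 fires r4, giving q26.
Derived: q8 (round 2), q26 (round 3), q39 (round 1). q9 never appears in any round.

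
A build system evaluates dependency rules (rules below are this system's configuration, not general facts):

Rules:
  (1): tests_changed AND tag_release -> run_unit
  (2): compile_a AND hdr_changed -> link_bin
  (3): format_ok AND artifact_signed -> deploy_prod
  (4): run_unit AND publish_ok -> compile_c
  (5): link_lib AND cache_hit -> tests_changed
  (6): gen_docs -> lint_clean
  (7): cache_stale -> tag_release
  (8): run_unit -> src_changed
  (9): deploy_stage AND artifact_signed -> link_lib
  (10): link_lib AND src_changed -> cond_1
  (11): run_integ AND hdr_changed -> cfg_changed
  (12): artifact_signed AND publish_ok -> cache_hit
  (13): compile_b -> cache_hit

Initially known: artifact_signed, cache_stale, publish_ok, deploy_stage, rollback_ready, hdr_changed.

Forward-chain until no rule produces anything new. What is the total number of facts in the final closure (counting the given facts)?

Round 1 fires (7), (9), (12), giving tag_release, link_lib, cache_hit.
Round 2 fires (5), giving tests_changed.
Round 3 fires (1), giving run_unit.
Round 4 fires (4), (8), giving compile_c, src_changed.
Round 5 fires (10), giving cond_1.
Closure: {artifact_signed, cache_hit, cache_stale, compile_c, cond_1, deploy_stage, hdr_changed, link_lib, publish_ok, rollback_ready, run_unit, src_changed, tag_release, tests_changed} — 14 facts.

14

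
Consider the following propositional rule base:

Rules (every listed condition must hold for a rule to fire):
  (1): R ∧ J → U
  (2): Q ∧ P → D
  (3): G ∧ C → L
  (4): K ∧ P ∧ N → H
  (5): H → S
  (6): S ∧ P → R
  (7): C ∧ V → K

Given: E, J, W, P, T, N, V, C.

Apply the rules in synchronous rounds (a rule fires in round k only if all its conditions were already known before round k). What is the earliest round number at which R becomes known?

4

[1] (7) [C ∧ V → K]. ⇒ new: K.
[2] (4) [K ∧ P ∧ N → H]. ⇒ new: H.
[3] (5) [H → S]. ⇒ new: S.
[4] (6) [S ∧ P → R]. ⇒ new: R.
R first appears in round 4.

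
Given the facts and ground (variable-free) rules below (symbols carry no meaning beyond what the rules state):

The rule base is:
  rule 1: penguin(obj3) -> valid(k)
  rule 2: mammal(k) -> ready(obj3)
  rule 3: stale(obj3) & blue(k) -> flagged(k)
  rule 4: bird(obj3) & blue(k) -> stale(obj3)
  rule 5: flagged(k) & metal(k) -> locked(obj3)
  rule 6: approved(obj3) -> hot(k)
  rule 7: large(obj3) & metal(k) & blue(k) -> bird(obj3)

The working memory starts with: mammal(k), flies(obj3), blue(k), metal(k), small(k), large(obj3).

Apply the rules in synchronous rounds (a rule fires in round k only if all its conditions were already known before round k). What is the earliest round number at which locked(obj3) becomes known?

Round 1 — rule 2, rule 7, derive ready(obj3), bird(obj3).
Round 2 — rule 4, derive stale(obj3).
Round 3 — rule 3, derive flagged(k).
Round 4 — rule 5, derive locked(obj3).
locked(obj3) first appears in round 4.

4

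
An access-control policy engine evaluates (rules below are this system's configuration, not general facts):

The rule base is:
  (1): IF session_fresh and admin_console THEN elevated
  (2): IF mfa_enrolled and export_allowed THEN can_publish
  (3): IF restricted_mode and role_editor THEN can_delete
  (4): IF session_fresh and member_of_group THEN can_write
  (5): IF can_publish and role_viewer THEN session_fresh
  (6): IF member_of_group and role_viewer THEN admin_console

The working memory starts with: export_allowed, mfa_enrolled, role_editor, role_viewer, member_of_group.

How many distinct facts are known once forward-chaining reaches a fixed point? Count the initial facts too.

10

[1] (2) [IF mfa_enrolled and export_allowed THEN can_publish]; (6) [IF member_of_group and role_viewer THEN admin_console]. ⇒ new: can_publish, admin_console.
[2] (5) [IF can_publish and role_viewer THEN session_fresh]. ⇒ new: session_fresh.
[3] (1) [IF session_fresh and admin_console THEN elevated]; (4) [IF session_fresh and member_of_group THEN can_write]. ⇒ new: elevated, can_write.
Closure: {admin_console, can_publish, can_write, elevated, export_allowed, member_of_group, mfa_enrolled, role_editor, role_viewer, session_fresh} — 10 facts.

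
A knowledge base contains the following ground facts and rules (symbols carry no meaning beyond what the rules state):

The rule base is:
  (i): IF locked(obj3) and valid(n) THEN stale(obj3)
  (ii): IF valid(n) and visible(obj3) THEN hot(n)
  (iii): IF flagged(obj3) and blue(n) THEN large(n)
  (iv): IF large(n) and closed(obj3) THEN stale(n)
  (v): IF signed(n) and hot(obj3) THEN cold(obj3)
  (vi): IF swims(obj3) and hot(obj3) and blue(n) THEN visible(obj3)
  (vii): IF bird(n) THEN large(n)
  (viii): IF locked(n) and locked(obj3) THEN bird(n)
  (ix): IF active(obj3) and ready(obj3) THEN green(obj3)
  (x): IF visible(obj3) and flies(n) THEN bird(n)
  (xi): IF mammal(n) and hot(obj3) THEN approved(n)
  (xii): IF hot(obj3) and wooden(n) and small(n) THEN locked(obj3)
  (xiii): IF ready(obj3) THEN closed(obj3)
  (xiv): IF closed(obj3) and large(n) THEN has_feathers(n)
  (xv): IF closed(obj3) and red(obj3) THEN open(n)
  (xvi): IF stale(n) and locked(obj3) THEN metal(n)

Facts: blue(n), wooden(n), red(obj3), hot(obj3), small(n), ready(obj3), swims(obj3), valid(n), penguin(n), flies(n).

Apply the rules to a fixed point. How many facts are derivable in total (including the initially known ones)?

Round 1 fires (vi), (xii), (xiii), giving visible(obj3), locked(obj3), closed(obj3).
Round 2 fires (i), (ii), (x), (xv), giving stale(obj3), hot(n), bird(n), open(n).
Round 3 fires (vii), giving large(n).
Round 4 fires (iv), (xiv), giving stale(n), has_feathers(n).
Round 5 fires (xvi), giving metal(n).
Closure: {bird(n), blue(n), closed(obj3), flies(n), has_feathers(n), hot(n), hot(obj3), large(n), locked(obj3), metal(n), open(n), penguin(n), ready(obj3), red(obj3), small(n), stale(n), stale(obj3), swims(obj3), valid(n), visible(obj3), wooden(n)} — 21 facts.

21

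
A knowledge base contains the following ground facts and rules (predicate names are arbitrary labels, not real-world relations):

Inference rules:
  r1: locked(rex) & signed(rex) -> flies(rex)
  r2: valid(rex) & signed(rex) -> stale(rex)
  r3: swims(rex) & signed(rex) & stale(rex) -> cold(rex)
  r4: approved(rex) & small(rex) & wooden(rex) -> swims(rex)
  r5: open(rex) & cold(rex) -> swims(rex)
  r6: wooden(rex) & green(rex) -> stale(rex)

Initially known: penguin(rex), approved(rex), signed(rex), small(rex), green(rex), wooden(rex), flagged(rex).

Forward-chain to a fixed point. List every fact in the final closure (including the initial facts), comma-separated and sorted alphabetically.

approved(rex), cold(rex), flagged(rex), green(rex), penguin(rex), signed(rex), small(rex), stale(rex), swims(rex), wooden(rex)

Round 1 fires r4, r6, giving swims(rex), stale(rex).
Round 2 fires r3, giving cold(rex).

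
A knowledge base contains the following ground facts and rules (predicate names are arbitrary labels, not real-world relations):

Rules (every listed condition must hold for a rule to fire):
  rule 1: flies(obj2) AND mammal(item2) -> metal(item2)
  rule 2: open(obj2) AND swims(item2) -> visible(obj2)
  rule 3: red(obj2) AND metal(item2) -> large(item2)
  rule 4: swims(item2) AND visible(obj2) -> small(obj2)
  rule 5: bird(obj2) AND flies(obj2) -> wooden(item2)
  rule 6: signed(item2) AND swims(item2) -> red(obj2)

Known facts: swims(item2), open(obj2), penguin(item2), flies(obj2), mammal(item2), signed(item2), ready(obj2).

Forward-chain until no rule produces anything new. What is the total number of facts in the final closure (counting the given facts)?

12

Round 1 fires rule 1, rule 2, rule 6, giving metal(item2), visible(obj2), red(obj2).
Round 2 fires rule 3, rule 4, giving large(item2), small(obj2).
Closure: {flies(obj2), large(item2), mammal(item2), metal(item2), open(obj2), penguin(item2), ready(obj2), red(obj2), signed(item2), small(obj2), swims(item2), visible(obj2)} — 12 facts.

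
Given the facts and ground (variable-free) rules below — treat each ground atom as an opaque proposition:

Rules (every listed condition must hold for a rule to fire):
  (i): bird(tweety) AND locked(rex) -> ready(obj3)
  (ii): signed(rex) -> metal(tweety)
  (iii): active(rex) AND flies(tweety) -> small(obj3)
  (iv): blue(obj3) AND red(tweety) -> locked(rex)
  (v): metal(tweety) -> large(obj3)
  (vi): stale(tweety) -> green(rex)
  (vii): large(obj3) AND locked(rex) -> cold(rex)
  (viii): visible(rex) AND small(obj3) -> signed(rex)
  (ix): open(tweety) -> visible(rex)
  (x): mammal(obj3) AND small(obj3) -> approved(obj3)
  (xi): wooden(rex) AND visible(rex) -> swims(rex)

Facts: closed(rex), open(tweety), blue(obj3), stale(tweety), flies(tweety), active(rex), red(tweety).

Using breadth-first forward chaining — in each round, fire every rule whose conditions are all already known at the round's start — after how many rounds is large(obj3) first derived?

Round 1 fires (iii), (iv), (vi), (ix), giving small(obj3), locked(rex), green(rex), visible(rex).
Round 2 fires (viii), giving signed(rex).
Round 3 fires (ii), giving metal(tweety).
Round 4 fires (v), giving large(obj3).
large(obj3) first appears in round 4.

4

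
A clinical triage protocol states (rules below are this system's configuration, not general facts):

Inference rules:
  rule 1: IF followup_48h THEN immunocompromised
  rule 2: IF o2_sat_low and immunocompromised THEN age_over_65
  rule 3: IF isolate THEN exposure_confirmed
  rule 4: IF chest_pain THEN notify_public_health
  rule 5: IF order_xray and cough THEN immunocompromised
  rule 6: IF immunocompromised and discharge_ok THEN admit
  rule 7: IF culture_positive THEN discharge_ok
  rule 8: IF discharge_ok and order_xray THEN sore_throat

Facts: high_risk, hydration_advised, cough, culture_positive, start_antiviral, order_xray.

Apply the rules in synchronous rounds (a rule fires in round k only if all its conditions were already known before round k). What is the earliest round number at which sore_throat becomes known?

2

Round 1: rule 5 [IF order_xray and cough THEN immunocompromised]; rule 7 [IF culture_positive THEN discharge_ok]. Adds immunocompromised, discharge_ok.
Round 2: rule 6 [IF immunocompromised and discharge_ok THEN admit]; rule 8 [IF discharge_ok and order_xray THEN sore_throat]. Adds admit, sore_throat.
sore_throat first appears in round 2.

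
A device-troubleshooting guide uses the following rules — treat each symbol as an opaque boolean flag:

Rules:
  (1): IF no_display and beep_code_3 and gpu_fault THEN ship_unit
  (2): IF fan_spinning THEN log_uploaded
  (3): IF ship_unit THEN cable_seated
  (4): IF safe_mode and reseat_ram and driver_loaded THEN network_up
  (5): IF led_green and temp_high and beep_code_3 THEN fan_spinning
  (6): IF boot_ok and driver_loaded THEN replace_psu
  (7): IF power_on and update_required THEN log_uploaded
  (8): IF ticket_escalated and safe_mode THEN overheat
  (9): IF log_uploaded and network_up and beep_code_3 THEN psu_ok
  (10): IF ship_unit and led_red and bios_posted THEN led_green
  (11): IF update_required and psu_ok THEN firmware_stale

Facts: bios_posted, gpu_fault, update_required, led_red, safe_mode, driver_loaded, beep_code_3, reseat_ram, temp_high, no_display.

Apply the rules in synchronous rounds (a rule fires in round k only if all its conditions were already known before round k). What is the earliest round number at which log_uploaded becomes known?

Round 1: (1) [IF no_display and beep_code_3 and gpu_fault THEN ship_unit]; (4) [IF safe_mode and reseat_ram and driver_loaded THEN network_up]. New: ship_unit, network_up.
Round 2: (3) [IF ship_unit THEN cable_seated]; (10) [IF ship_unit and led_red and bios_posted THEN led_green]. New: cable_seated, led_green.
Round 3: (5) [IF led_green and temp_high and beep_code_3 THEN fan_spinning]. New: fan_spinning.
Round 4: (2) [IF fan_spinning THEN log_uploaded]. New: log_uploaded.
log_uploaded first appears in round 4.

4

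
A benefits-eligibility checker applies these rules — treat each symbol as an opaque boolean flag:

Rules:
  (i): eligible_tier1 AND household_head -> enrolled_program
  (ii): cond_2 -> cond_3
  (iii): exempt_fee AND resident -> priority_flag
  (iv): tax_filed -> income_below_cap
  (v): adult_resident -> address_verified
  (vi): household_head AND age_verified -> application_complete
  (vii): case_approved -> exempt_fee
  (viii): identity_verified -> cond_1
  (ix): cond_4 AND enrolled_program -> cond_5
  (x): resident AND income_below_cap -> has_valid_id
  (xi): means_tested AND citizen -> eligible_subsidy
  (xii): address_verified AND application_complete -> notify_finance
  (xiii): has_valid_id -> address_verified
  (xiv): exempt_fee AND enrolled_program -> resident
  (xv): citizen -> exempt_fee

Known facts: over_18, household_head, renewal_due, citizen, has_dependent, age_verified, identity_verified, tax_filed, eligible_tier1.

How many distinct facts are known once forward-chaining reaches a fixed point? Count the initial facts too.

Round 1: (i) [eligible_tier1 AND household_head -> enrolled_program]; (iv) [tax_filed -> income_below_cap]; (vi) [household_head AND age_verified -> application_complete]; (viii) [identity_verified -> cond_1]; (xv) [citizen -> exempt_fee]. New: enrolled_program, income_below_cap, application_complete, cond_1, exempt_fee.
Round 2: (xiv) [exempt_fee AND enrolled_program -> resident]. New: resident.
Round 3: (iii) [exempt_fee AND resident -> priority_flag]; (x) [resident AND income_below_cap -> has_valid_id]. New: priority_flag, has_valid_id.
Round 4: (xiii) [has_valid_id -> address_verified]. New: address_verified.
Round 5: (xii) [address_verified AND application_complete -> notify_finance]. New: notify_finance.
Closure: {address_verified, age_verified, application_complete, citizen, cond_1, eligible_tier1, enrolled_program, exempt_fee, has_dependent, has_valid_id, household_head, identity_verified, income_below_cap, notify_finance, over_18, priority_flag, renewal_due, resident, tax_filed} — 19 facts.

19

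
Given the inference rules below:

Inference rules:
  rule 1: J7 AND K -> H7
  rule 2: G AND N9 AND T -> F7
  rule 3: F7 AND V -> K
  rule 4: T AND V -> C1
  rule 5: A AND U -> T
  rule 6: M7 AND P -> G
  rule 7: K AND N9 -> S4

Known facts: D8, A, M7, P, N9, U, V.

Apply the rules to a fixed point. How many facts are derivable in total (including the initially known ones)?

13

Round 1 — rule 5, rule 6, derive T, G.
Round 2 — rule 2, rule 4, derive F7, C1.
Round 3 — rule 3, derive K.
Round 4 — rule 7, derive S4.
Closure: {A, C1, D8, F7, G, K, M7, N9, P, S4, T, U, V} — 13 facts.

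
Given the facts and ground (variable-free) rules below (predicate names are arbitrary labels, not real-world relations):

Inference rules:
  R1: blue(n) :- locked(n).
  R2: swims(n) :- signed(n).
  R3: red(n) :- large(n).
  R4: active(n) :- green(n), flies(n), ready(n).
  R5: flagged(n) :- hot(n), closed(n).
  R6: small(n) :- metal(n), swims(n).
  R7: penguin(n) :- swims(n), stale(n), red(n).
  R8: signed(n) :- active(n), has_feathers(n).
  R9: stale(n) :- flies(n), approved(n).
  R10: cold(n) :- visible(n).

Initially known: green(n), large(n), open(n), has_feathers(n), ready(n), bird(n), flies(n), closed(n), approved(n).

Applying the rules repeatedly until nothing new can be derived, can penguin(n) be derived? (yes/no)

yes

[1] R3 [red(n) :- large(n).]; R4 [active(n) :- green(n), flies(n), ready(n).]; R9 [stale(n) :- flies(n), approved(n).]. ⇒ new: red(n), active(n), stale(n).
[2] R8 [signed(n) :- active(n), has_feathers(n).]. ⇒ new: signed(n).
[3] R2 [swims(n) :- signed(n).]. ⇒ new: swims(n).
[4] R7 [penguin(n) :- swims(n), stale(n), red(n).]. ⇒ new: penguin(n).
penguin(n) appears in round 4, so it is derivable.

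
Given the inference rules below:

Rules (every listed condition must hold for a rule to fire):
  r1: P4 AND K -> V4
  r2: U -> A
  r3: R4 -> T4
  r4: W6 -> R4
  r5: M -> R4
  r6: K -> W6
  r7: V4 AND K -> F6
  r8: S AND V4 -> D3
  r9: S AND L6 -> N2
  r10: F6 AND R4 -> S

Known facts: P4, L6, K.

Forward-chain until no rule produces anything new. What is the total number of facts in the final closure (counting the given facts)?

11

[1] r1 [P4 AND K -> V4]; r6 [K -> W6]. ⇒ new: V4, W6.
[2] r4 [W6 -> R4]; r7 [V4 AND K -> F6]. ⇒ new: R4, F6.
[3] r3 [R4 -> T4]; r10 [F6 AND R4 -> S]. ⇒ new: T4, S.
[4] r8 [S AND V4 -> D3]; r9 [S AND L6 -> N2]. ⇒ new: D3, N2.
Closure: {D3, F6, K, L6, N2, P4, R4, S, T4, V4, W6} — 11 facts.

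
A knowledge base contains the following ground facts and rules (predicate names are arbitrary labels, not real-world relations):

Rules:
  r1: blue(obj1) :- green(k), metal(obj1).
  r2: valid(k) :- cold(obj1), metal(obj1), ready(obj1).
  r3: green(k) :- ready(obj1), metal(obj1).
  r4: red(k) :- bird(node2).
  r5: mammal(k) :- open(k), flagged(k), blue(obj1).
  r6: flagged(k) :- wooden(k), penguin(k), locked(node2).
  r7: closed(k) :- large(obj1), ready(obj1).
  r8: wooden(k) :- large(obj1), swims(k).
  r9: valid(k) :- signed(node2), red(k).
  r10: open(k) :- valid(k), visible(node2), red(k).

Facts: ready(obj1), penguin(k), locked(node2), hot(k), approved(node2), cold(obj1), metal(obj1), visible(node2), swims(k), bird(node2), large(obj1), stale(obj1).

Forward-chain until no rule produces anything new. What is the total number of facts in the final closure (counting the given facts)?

21

Round 1: r2 [valid(k) :- cold(obj1), metal(obj1), ready(obj1).]; r3 [green(k) :- ready(obj1), metal(obj1).]; r4 [red(k) :- bird(node2).]; r7 [closed(k) :- large(obj1), ready(obj1).]; r8 [wooden(k) :- large(obj1), swims(k).]. Adds valid(k), green(k), red(k), closed(k), wooden(k).
Round 2: r1 [blue(obj1) :- green(k), metal(obj1).]; r6 [flagged(k) :- wooden(k), penguin(k), locked(node2).]; r10 [open(k) :- valid(k), visible(node2), red(k).]. Adds blue(obj1), flagged(k), open(k).
Round 3: r5 [mammal(k) :- open(k), flagged(k), blue(obj1).]. Adds mammal(k).
Closure: {approved(node2), bird(node2), blue(obj1), closed(k), cold(obj1), flagged(k), green(k), hot(k), large(obj1), locked(node2), mammal(k), metal(obj1), open(k), penguin(k), ready(obj1), red(k), stale(obj1), swims(k), valid(k), visible(node2), wooden(k)} — 21 facts.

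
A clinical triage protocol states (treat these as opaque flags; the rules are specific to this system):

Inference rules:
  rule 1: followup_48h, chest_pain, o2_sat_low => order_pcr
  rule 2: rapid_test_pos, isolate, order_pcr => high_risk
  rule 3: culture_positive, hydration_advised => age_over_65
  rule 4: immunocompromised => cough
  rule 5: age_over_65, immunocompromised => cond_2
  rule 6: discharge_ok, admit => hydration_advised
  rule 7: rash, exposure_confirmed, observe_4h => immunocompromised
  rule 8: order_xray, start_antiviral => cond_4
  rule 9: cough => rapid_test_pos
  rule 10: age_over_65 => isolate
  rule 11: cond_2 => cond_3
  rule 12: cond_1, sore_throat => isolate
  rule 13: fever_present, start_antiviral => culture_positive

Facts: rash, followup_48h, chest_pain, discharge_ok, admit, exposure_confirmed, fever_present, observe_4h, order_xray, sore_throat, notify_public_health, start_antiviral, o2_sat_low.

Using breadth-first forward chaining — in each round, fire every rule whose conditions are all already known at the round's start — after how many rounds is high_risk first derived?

Round 1 — rule 1, rule 6, rule 7, rule 8, rule 13, derive order_pcr, hydration_advised, immunocompromised, cond_4, culture_positive.
Round 2 — rule 3, rule 4, derive age_over_65, cough.
Round 3 — rule 5, rule 9, rule 10, derive cond_2, rapid_test_pos, isolate.
Round 4 — rule 2, rule 11, derive high_risk, cond_3.
high_risk first appears in round 4.

4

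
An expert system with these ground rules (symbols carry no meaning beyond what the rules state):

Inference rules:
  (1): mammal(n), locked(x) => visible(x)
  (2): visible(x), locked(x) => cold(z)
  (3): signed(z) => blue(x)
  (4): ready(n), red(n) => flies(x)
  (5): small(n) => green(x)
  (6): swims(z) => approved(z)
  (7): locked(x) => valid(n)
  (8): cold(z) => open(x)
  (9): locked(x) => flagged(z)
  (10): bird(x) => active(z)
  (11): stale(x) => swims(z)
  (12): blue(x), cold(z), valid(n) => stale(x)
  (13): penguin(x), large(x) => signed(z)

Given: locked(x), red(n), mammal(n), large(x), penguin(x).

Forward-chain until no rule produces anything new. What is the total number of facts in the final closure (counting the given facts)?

Round 1 — (1), (7), (9), (13), derive visible(x), valid(n), flagged(z), signed(z).
Round 2 — (2), (3), derive cold(z), blue(x).
Round 3 — (8), (12), derive open(x), stale(x).
Round 4 — (11), derive swims(z).
Round 5 — (6), derive approved(z).
Closure: {approved(z), blue(x), cold(z), flagged(z), large(x), locked(x), mammal(n), open(x), penguin(x), red(n), signed(z), stale(x), swims(z), valid(n), visible(x)} — 15 facts.

15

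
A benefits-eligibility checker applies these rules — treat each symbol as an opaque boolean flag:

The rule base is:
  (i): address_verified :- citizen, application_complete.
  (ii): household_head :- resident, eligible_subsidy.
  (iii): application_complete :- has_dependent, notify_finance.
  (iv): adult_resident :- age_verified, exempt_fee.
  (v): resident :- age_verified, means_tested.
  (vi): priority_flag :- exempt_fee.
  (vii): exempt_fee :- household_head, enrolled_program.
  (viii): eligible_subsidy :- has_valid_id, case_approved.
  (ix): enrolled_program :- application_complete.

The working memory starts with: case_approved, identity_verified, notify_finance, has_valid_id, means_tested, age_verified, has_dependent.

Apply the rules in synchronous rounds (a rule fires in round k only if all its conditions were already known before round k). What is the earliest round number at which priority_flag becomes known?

Round 1: (iii) [application_complete :- has_dependent, notify_finance.]; (v) [resident :- age_verified, means_tested.]; (viii) [eligible_subsidy :- has_valid_id, case_approved.]. Adds application_complete, resident, eligible_subsidy.
Round 2: (ii) [household_head :- resident, eligible_subsidy.]; (ix) [enrolled_program :- application_complete.]. Adds household_head, enrolled_program.
Round 3: (vii) [exempt_fee :- household_head, enrolled_program.]. Adds exempt_fee.
Round 4: (iv) [adult_resident :- age_verified, exempt_fee.]; (vi) [priority_flag :- exempt_fee.]. Adds adult_resident, priority_flag.
priority_flag first appears in round 4.

4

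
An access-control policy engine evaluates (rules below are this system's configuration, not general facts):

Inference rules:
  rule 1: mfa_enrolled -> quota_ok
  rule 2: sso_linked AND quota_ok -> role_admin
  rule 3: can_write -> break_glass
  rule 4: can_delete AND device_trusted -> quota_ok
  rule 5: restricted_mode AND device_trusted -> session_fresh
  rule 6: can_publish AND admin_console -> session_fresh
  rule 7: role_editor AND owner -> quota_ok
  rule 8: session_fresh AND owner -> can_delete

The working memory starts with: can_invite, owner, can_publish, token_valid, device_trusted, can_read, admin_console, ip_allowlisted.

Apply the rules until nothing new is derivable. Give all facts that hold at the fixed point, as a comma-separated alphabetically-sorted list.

[1] rule 6 [can_publish AND admin_console -> session_fresh]. ⇒ new: session_fresh.
[2] rule 8 [session_fresh AND owner -> can_delete]. ⇒ new: can_delete.
[3] rule 4 [can_delete AND device_trusted -> quota_ok]. ⇒ new: quota_ok.

admin_console, can_delete, can_invite, can_publish, can_read, device_trusted, ip_allowlisted, owner, quota_ok, session_fresh, token_valid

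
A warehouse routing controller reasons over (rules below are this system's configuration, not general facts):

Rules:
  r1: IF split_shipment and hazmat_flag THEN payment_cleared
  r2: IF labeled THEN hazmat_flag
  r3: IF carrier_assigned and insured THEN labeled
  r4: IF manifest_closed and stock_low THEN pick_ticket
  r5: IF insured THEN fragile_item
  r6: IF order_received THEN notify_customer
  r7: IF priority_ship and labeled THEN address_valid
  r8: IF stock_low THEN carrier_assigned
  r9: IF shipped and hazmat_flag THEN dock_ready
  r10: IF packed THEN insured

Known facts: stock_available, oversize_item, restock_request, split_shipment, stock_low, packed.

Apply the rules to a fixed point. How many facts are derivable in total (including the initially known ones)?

Round 1 fires r8, r10, giving carrier_assigned, insured.
Round 2 fires r3, r5, giving labeled, fragile_item.
Round 3 fires r2, giving hazmat_flag.
Round 4 fires r1, giving payment_cleared.
Closure: {carrier_assigned, fragile_item, hazmat_flag, insured, labeled, oversize_item, packed, payment_cleared, restock_request, split_shipment, stock_available, stock_low} — 12 facts.

12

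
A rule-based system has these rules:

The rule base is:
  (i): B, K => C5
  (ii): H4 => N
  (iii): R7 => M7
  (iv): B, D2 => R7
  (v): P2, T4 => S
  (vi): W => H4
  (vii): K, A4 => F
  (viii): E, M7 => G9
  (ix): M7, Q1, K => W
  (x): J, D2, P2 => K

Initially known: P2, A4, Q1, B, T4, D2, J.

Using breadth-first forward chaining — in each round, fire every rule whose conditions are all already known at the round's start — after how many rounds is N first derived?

5

Round 1 — (iv), (v), (x), derive R7, S, K.
Round 2 — (i), (iii), (vii), derive C5, M7, F.
Round 3 — (ix), derive W.
Round 4 — (vi), derive H4.
Round 5 — (ii), derive N.
N first appears in round 5.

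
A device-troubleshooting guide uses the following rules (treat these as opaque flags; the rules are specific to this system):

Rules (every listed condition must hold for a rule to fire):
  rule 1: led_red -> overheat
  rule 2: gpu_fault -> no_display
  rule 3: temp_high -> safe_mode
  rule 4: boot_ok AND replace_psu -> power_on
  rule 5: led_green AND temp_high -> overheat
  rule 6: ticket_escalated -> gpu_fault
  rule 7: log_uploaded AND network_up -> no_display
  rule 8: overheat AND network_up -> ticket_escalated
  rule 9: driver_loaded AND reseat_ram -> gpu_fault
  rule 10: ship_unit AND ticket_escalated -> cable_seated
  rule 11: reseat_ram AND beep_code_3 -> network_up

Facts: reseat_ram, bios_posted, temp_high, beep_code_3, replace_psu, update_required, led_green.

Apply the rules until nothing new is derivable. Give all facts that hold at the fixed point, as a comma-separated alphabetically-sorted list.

Round 1 fires rule 3, rule 5, rule 11, giving safe_mode, overheat, network_up.
Round 2 fires rule 8, giving ticket_escalated.
Round 3 fires rule 6, giving gpu_fault.
Round 4 fires rule 2, giving no_display.

beep_code_3, bios_posted, gpu_fault, led_green, network_up, no_display, overheat, replace_psu, reseat_ram, safe_mode, temp_high, ticket_escalated, update_required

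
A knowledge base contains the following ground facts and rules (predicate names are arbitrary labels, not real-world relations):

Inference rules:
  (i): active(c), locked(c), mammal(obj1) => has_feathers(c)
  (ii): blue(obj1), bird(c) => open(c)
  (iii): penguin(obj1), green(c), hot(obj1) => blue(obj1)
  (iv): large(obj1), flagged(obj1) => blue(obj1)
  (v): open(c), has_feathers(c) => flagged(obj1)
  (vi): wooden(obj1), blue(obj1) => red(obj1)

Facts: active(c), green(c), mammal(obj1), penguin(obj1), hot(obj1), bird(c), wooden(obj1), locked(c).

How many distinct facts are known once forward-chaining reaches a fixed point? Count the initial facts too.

13

Round 1: (i) [active(c), locked(c), mammal(obj1) => has_feathers(c)]; (iii) [penguin(obj1), green(c), hot(obj1) => blue(obj1)]. New: has_feathers(c), blue(obj1).
Round 2: (ii) [blue(obj1), bird(c) => open(c)]; (vi) [wooden(obj1), blue(obj1) => red(obj1)]. New: open(c), red(obj1).
Round 3: (v) [open(c), has_feathers(c) => flagged(obj1)]. New: flagged(obj1).
Closure: {active(c), bird(c), blue(obj1), flagged(obj1), green(c), has_feathers(c), hot(obj1), locked(c), mammal(obj1), open(c), penguin(obj1), red(obj1), wooden(obj1)} — 13 facts.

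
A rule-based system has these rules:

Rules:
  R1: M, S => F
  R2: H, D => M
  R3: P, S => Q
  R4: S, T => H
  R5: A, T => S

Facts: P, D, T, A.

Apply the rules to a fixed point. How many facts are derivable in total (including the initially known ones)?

9

Round 1 — R5, derive S.
Round 2 — R3, R4, derive Q, H.
Round 3 — R2, derive M.
Round 4 — R1, derive F.
Closure: {A, D, F, H, M, P, Q, S, T} — 9 facts.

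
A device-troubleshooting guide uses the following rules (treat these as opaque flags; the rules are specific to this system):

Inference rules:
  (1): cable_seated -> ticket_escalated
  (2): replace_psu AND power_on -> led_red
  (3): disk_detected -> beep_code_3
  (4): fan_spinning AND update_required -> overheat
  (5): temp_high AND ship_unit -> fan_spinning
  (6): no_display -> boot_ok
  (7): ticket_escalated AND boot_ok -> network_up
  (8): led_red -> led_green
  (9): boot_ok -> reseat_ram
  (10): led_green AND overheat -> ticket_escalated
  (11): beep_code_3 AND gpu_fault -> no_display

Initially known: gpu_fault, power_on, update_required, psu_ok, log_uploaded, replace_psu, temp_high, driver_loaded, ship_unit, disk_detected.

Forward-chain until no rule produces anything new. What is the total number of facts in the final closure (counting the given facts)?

Round 1: (2) [replace_psu AND power_on -> led_red]; (3) [disk_detected -> beep_code_3]; (5) [temp_high AND ship_unit -> fan_spinning]. Adds led_red, beep_code_3, fan_spinning.
Round 2: (4) [fan_spinning AND update_required -> overheat]; (8) [led_red -> led_green]; (11) [beep_code_3 AND gpu_fault -> no_display]. Adds overheat, led_green, no_display.
Round 3: (6) [no_display -> boot_ok]; (10) [led_green AND overheat -> ticket_escalated]. Adds boot_ok, ticket_escalated.
Round 4: (7) [ticket_escalated AND boot_ok -> network_up]; (9) [boot_ok -> reseat_ram]. Adds network_up, reseat_ram.
Closure: {beep_code_3, boot_ok, disk_detected, driver_loaded, fan_spinning, gpu_fault, led_green, led_red, log_uploaded, network_up, no_display, overheat, power_on, psu_ok, replace_psu, reseat_ram, ship_unit, temp_high, ticket_escalated, update_required} — 20 facts.

20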